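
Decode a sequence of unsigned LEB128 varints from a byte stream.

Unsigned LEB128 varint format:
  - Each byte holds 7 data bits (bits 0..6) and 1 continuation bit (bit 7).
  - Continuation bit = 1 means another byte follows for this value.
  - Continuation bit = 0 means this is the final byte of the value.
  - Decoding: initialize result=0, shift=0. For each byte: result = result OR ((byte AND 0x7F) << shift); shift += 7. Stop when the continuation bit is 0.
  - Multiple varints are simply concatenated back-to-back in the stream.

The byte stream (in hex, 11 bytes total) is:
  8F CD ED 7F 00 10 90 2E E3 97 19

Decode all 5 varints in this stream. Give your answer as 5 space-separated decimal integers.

  byte[0]=0x8F cont=1 payload=0x0F=15: acc |= 15<<0 -> acc=15 shift=7
  byte[1]=0xCD cont=1 payload=0x4D=77: acc |= 77<<7 -> acc=9871 shift=14
  byte[2]=0xED cont=1 payload=0x6D=109: acc |= 109<<14 -> acc=1795727 shift=21
  byte[3]=0x7F cont=0 payload=0x7F=127: acc |= 127<<21 -> acc=268134031 shift=28 [end]
Varint 1: bytes[0:4] = 8F CD ED 7F -> value 268134031 (4 byte(s))
  byte[4]=0x00 cont=0 payload=0x00=0: acc |= 0<<0 -> acc=0 shift=7 [end]
Varint 2: bytes[4:5] = 00 -> value 0 (1 byte(s))
  byte[5]=0x10 cont=0 payload=0x10=16: acc |= 16<<0 -> acc=16 shift=7 [end]
Varint 3: bytes[5:6] = 10 -> value 16 (1 byte(s))
  byte[6]=0x90 cont=1 payload=0x10=16: acc |= 16<<0 -> acc=16 shift=7
  byte[7]=0x2E cont=0 payload=0x2E=46: acc |= 46<<7 -> acc=5904 shift=14 [end]
Varint 4: bytes[6:8] = 90 2E -> value 5904 (2 byte(s))
  byte[8]=0xE3 cont=1 payload=0x63=99: acc |= 99<<0 -> acc=99 shift=7
  byte[9]=0x97 cont=1 payload=0x17=23: acc |= 23<<7 -> acc=3043 shift=14
  byte[10]=0x19 cont=0 payload=0x19=25: acc |= 25<<14 -> acc=412643 shift=21 [end]
Varint 5: bytes[8:11] = E3 97 19 -> value 412643 (3 byte(s))

Answer: 268134031 0 16 5904 412643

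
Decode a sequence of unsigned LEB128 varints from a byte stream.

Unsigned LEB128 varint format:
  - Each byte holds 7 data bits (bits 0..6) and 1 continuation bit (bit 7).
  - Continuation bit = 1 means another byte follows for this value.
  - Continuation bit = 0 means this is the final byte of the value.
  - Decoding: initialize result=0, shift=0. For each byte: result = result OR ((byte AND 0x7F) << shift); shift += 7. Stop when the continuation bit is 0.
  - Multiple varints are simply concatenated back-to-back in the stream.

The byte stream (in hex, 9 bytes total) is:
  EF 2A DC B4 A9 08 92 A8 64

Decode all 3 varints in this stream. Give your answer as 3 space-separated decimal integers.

  byte[0]=0xEF cont=1 payload=0x6F=111: acc |= 111<<0 -> acc=111 shift=7
  byte[1]=0x2A cont=0 payload=0x2A=42: acc |= 42<<7 -> acc=5487 shift=14 [end]
Varint 1: bytes[0:2] = EF 2A -> value 5487 (2 byte(s))
  byte[2]=0xDC cont=1 payload=0x5C=92: acc |= 92<<0 -> acc=92 shift=7
  byte[3]=0xB4 cont=1 payload=0x34=52: acc |= 52<<7 -> acc=6748 shift=14
  byte[4]=0xA9 cont=1 payload=0x29=41: acc |= 41<<14 -> acc=678492 shift=21
  byte[5]=0x08 cont=0 payload=0x08=8: acc |= 8<<21 -> acc=17455708 shift=28 [end]
Varint 2: bytes[2:6] = DC B4 A9 08 -> value 17455708 (4 byte(s))
  byte[6]=0x92 cont=1 payload=0x12=18: acc |= 18<<0 -> acc=18 shift=7
  byte[7]=0xA8 cont=1 payload=0x28=40: acc |= 40<<7 -> acc=5138 shift=14
  byte[8]=0x64 cont=0 payload=0x64=100: acc |= 100<<14 -> acc=1643538 shift=21 [end]
Varint 3: bytes[6:9] = 92 A8 64 -> value 1643538 (3 byte(s))

Answer: 5487 17455708 1643538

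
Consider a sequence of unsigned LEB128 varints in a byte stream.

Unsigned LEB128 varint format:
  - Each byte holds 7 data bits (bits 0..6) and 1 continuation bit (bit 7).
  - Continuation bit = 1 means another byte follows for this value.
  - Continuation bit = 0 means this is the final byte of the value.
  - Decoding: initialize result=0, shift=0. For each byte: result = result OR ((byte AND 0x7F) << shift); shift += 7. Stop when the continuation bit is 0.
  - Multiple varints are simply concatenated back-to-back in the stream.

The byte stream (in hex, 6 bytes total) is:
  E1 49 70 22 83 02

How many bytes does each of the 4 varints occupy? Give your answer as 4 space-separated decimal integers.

  byte[0]=0xE1 cont=1 payload=0x61=97: acc |= 97<<0 -> acc=97 shift=7
  byte[1]=0x49 cont=0 payload=0x49=73: acc |= 73<<7 -> acc=9441 shift=14 [end]
Varint 1: bytes[0:2] = E1 49 -> value 9441 (2 byte(s))
  byte[2]=0x70 cont=0 payload=0x70=112: acc |= 112<<0 -> acc=112 shift=7 [end]
Varint 2: bytes[2:3] = 70 -> value 112 (1 byte(s))
  byte[3]=0x22 cont=0 payload=0x22=34: acc |= 34<<0 -> acc=34 shift=7 [end]
Varint 3: bytes[3:4] = 22 -> value 34 (1 byte(s))
  byte[4]=0x83 cont=1 payload=0x03=3: acc |= 3<<0 -> acc=3 shift=7
  byte[5]=0x02 cont=0 payload=0x02=2: acc |= 2<<7 -> acc=259 shift=14 [end]
Varint 4: bytes[4:6] = 83 02 -> value 259 (2 byte(s))

Answer: 2 1 1 2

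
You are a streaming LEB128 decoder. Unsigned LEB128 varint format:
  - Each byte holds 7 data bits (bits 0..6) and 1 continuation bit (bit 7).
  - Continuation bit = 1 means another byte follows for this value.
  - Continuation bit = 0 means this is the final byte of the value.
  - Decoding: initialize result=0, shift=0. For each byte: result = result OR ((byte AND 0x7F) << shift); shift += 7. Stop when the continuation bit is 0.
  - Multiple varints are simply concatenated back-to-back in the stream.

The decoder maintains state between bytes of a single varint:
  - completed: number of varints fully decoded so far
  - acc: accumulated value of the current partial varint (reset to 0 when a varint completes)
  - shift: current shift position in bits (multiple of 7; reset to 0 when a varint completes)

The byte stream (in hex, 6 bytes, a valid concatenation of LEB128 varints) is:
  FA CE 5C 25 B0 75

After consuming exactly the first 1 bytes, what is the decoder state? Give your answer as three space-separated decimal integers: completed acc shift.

Answer: 0 122 7

Derivation:
byte[0]=0xFA cont=1 payload=0x7A: acc |= 122<<0 -> completed=0 acc=122 shift=7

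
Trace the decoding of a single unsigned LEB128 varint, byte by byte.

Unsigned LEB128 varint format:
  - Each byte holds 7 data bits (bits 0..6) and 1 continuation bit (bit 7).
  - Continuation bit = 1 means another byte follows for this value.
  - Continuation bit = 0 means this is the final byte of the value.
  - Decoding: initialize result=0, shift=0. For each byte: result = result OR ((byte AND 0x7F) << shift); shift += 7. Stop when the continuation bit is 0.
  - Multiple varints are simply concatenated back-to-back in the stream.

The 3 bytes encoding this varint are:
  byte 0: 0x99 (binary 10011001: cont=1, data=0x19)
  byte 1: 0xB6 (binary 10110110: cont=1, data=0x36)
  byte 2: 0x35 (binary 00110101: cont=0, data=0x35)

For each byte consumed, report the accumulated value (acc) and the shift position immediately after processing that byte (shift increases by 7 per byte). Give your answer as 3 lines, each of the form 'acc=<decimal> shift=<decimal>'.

byte 0=0x99: payload=0x19=25, contrib = 25<<0 = 25; acc -> 25, shift -> 7
byte 1=0xB6: payload=0x36=54, contrib = 54<<7 = 6912; acc -> 6937, shift -> 14
byte 2=0x35: payload=0x35=53, contrib = 53<<14 = 868352; acc -> 875289, shift -> 21

Answer: acc=25 shift=7
acc=6937 shift=14
acc=875289 shift=21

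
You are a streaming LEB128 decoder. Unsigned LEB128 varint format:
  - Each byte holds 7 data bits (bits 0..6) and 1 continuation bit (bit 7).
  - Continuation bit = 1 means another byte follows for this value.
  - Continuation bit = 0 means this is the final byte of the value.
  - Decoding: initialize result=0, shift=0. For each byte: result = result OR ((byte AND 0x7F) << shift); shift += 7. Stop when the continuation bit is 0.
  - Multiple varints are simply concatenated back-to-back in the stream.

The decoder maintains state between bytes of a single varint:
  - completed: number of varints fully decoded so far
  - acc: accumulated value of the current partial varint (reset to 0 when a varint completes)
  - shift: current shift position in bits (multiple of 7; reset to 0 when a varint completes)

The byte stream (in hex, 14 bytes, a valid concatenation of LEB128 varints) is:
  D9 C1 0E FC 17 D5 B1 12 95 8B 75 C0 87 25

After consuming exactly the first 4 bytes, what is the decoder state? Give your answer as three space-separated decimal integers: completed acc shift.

Answer: 1 124 7

Derivation:
byte[0]=0xD9 cont=1 payload=0x59: acc |= 89<<0 -> completed=0 acc=89 shift=7
byte[1]=0xC1 cont=1 payload=0x41: acc |= 65<<7 -> completed=0 acc=8409 shift=14
byte[2]=0x0E cont=0 payload=0x0E: varint #1 complete (value=237785); reset -> completed=1 acc=0 shift=0
byte[3]=0xFC cont=1 payload=0x7C: acc |= 124<<0 -> completed=1 acc=124 shift=7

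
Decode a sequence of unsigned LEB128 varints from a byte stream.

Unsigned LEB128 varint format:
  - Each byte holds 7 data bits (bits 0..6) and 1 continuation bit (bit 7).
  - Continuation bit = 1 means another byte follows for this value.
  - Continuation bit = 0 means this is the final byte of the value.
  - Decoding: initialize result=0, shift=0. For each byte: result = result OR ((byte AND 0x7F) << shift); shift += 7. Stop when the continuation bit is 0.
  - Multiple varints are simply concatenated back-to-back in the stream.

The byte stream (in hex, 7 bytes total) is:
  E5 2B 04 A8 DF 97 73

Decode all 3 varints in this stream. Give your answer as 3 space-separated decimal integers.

  byte[0]=0xE5 cont=1 payload=0x65=101: acc |= 101<<0 -> acc=101 shift=7
  byte[1]=0x2B cont=0 payload=0x2B=43: acc |= 43<<7 -> acc=5605 shift=14 [end]
Varint 1: bytes[0:2] = E5 2B -> value 5605 (2 byte(s))
  byte[2]=0x04 cont=0 payload=0x04=4: acc |= 4<<0 -> acc=4 shift=7 [end]
Varint 2: bytes[2:3] = 04 -> value 4 (1 byte(s))
  byte[3]=0xA8 cont=1 payload=0x28=40: acc |= 40<<0 -> acc=40 shift=7
  byte[4]=0xDF cont=1 payload=0x5F=95: acc |= 95<<7 -> acc=12200 shift=14
  byte[5]=0x97 cont=1 payload=0x17=23: acc |= 23<<14 -> acc=389032 shift=21
  byte[6]=0x73 cont=0 payload=0x73=115: acc |= 115<<21 -> acc=241561512 shift=28 [end]
Varint 3: bytes[3:7] = A8 DF 97 73 -> value 241561512 (4 byte(s))

Answer: 5605 4 241561512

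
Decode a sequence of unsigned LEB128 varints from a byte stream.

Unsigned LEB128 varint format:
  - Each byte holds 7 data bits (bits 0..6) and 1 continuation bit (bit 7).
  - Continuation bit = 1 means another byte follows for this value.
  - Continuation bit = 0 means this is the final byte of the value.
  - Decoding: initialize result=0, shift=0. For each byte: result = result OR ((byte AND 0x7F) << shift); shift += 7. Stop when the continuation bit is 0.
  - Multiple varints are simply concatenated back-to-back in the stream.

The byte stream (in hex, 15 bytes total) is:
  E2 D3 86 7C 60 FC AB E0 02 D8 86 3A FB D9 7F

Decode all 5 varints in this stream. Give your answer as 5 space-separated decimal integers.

Answer: 260155874 96 5772796 951128 2092283

Derivation:
  byte[0]=0xE2 cont=1 payload=0x62=98: acc |= 98<<0 -> acc=98 shift=7
  byte[1]=0xD3 cont=1 payload=0x53=83: acc |= 83<<7 -> acc=10722 shift=14
  byte[2]=0x86 cont=1 payload=0x06=6: acc |= 6<<14 -> acc=109026 shift=21
  byte[3]=0x7C cont=0 payload=0x7C=124: acc |= 124<<21 -> acc=260155874 shift=28 [end]
Varint 1: bytes[0:4] = E2 D3 86 7C -> value 260155874 (4 byte(s))
  byte[4]=0x60 cont=0 payload=0x60=96: acc |= 96<<0 -> acc=96 shift=7 [end]
Varint 2: bytes[4:5] = 60 -> value 96 (1 byte(s))
  byte[5]=0xFC cont=1 payload=0x7C=124: acc |= 124<<0 -> acc=124 shift=7
  byte[6]=0xAB cont=1 payload=0x2B=43: acc |= 43<<7 -> acc=5628 shift=14
  byte[7]=0xE0 cont=1 payload=0x60=96: acc |= 96<<14 -> acc=1578492 shift=21
  byte[8]=0x02 cont=0 payload=0x02=2: acc |= 2<<21 -> acc=5772796 shift=28 [end]
Varint 3: bytes[5:9] = FC AB E0 02 -> value 5772796 (4 byte(s))
  byte[9]=0xD8 cont=1 payload=0x58=88: acc |= 88<<0 -> acc=88 shift=7
  byte[10]=0x86 cont=1 payload=0x06=6: acc |= 6<<7 -> acc=856 shift=14
  byte[11]=0x3A cont=0 payload=0x3A=58: acc |= 58<<14 -> acc=951128 shift=21 [end]
Varint 4: bytes[9:12] = D8 86 3A -> value 951128 (3 byte(s))
  byte[12]=0xFB cont=1 payload=0x7B=123: acc |= 123<<0 -> acc=123 shift=7
  byte[13]=0xD9 cont=1 payload=0x59=89: acc |= 89<<7 -> acc=11515 shift=14
  byte[14]=0x7F cont=0 payload=0x7F=127: acc |= 127<<14 -> acc=2092283 shift=21 [end]
Varint 5: bytes[12:15] = FB D9 7F -> value 2092283 (3 byte(s))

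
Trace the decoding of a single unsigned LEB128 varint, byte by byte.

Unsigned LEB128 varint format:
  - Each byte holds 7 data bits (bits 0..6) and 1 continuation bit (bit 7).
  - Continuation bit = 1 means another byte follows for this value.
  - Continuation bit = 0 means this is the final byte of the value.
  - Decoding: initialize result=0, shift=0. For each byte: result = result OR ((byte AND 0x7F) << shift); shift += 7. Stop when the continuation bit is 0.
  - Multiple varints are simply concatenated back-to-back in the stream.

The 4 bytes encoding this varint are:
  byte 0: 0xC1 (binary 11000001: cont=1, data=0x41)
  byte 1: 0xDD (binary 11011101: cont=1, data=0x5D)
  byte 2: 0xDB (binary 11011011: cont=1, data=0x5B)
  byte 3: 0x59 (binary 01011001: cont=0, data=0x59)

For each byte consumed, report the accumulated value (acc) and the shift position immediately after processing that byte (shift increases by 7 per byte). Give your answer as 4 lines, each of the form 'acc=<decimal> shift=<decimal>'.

byte 0=0xC1: payload=0x41=65, contrib = 65<<0 = 65; acc -> 65, shift -> 7
byte 1=0xDD: payload=0x5D=93, contrib = 93<<7 = 11904; acc -> 11969, shift -> 14
byte 2=0xDB: payload=0x5B=91, contrib = 91<<14 = 1490944; acc -> 1502913, shift -> 21
byte 3=0x59: payload=0x59=89, contrib = 89<<21 = 186646528; acc -> 188149441, shift -> 28

Answer: acc=65 shift=7
acc=11969 shift=14
acc=1502913 shift=21
acc=188149441 shift=28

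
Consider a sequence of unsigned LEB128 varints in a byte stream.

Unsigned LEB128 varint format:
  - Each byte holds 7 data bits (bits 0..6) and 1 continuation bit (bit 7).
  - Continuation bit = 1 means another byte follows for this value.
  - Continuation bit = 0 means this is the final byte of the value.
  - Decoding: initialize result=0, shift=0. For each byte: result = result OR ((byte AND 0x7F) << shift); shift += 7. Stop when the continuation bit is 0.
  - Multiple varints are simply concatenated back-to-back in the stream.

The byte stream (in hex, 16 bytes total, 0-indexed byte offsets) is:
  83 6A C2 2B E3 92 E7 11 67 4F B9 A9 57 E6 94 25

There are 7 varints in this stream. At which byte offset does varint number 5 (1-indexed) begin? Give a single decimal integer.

  byte[0]=0x83 cont=1 payload=0x03=3: acc |= 3<<0 -> acc=3 shift=7
  byte[1]=0x6A cont=0 payload=0x6A=106: acc |= 106<<7 -> acc=13571 shift=14 [end]
Varint 1: bytes[0:2] = 83 6A -> value 13571 (2 byte(s))
  byte[2]=0xC2 cont=1 payload=0x42=66: acc |= 66<<0 -> acc=66 shift=7
  byte[3]=0x2B cont=0 payload=0x2B=43: acc |= 43<<7 -> acc=5570 shift=14 [end]
Varint 2: bytes[2:4] = C2 2B -> value 5570 (2 byte(s))
  byte[4]=0xE3 cont=1 payload=0x63=99: acc |= 99<<0 -> acc=99 shift=7
  byte[5]=0x92 cont=1 payload=0x12=18: acc |= 18<<7 -> acc=2403 shift=14
  byte[6]=0xE7 cont=1 payload=0x67=103: acc |= 103<<14 -> acc=1689955 shift=21
  byte[7]=0x11 cont=0 payload=0x11=17: acc |= 17<<21 -> acc=37341539 shift=28 [end]
Varint 3: bytes[4:8] = E3 92 E7 11 -> value 37341539 (4 byte(s))
  byte[8]=0x67 cont=0 payload=0x67=103: acc |= 103<<0 -> acc=103 shift=7 [end]
Varint 4: bytes[8:9] = 67 -> value 103 (1 byte(s))
  byte[9]=0x4F cont=0 payload=0x4F=79: acc |= 79<<0 -> acc=79 shift=7 [end]
Varint 5: bytes[9:10] = 4F -> value 79 (1 byte(s))
  byte[10]=0xB9 cont=1 payload=0x39=57: acc |= 57<<0 -> acc=57 shift=7
  byte[11]=0xA9 cont=1 payload=0x29=41: acc |= 41<<7 -> acc=5305 shift=14
  byte[12]=0x57 cont=0 payload=0x57=87: acc |= 87<<14 -> acc=1430713 shift=21 [end]
Varint 6: bytes[10:13] = B9 A9 57 -> value 1430713 (3 byte(s))
  byte[13]=0xE6 cont=1 payload=0x66=102: acc |= 102<<0 -> acc=102 shift=7
  byte[14]=0x94 cont=1 payload=0x14=20: acc |= 20<<7 -> acc=2662 shift=14
  byte[15]=0x25 cont=0 payload=0x25=37: acc |= 37<<14 -> acc=608870 shift=21 [end]
Varint 7: bytes[13:16] = E6 94 25 -> value 608870 (3 byte(s))

Answer: 9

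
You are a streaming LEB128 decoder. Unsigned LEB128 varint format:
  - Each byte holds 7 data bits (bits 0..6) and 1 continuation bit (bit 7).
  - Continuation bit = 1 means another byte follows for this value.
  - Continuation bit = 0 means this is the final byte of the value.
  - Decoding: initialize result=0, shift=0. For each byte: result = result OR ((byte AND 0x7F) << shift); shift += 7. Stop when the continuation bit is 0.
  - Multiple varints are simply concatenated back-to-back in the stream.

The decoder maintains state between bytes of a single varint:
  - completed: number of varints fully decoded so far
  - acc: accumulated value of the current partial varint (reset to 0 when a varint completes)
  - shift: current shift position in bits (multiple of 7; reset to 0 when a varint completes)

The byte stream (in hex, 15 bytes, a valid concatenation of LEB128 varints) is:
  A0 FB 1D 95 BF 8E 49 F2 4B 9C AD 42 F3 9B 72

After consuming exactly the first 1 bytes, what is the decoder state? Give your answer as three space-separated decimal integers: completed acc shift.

byte[0]=0xA0 cont=1 payload=0x20: acc |= 32<<0 -> completed=0 acc=32 shift=7

Answer: 0 32 7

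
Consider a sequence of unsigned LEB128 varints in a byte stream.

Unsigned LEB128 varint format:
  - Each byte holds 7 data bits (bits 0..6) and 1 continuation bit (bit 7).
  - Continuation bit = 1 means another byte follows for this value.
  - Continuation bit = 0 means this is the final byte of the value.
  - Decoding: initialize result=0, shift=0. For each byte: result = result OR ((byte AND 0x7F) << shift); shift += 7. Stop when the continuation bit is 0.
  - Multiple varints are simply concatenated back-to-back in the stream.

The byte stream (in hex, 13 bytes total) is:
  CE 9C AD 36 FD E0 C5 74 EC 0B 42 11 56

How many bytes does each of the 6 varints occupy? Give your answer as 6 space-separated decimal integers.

  byte[0]=0xCE cont=1 payload=0x4E=78: acc |= 78<<0 -> acc=78 shift=7
  byte[1]=0x9C cont=1 payload=0x1C=28: acc |= 28<<7 -> acc=3662 shift=14
  byte[2]=0xAD cont=1 payload=0x2D=45: acc |= 45<<14 -> acc=740942 shift=21
  byte[3]=0x36 cont=0 payload=0x36=54: acc |= 54<<21 -> acc=113987150 shift=28 [end]
Varint 1: bytes[0:4] = CE 9C AD 36 -> value 113987150 (4 byte(s))
  byte[4]=0xFD cont=1 payload=0x7D=125: acc |= 125<<0 -> acc=125 shift=7
  byte[5]=0xE0 cont=1 payload=0x60=96: acc |= 96<<7 -> acc=12413 shift=14
  byte[6]=0xC5 cont=1 payload=0x45=69: acc |= 69<<14 -> acc=1142909 shift=21
  byte[7]=0x74 cont=0 payload=0x74=116: acc |= 116<<21 -> acc=244412541 shift=28 [end]
Varint 2: bytes[4:8] = FD E0 C5 74 -> value 244412541 (4 byte(s))
  byte[8]=0xEC cont=1 payload=0x6C=108: acc |= 108<<0 -> acc=108 shift=7
  byte[9]=0x0B cont=0 payload=0x0B=11: acc |= 11<<7 -> acc=1516 shift=14 [end]
Varint 3: bytes[8:10] = EC 0B -> value 1516 (2 byte(s))
  byte[10]=0x42 cont=0 payload=0x42=66: acc |= 66<<0 -> acc=66 shift=7 [end]
Varint 4: bytes[10:11] = 42 -> value 66 (1 byte(s))
  byte[11]=0x11 cont=0 payload=0x11=17: acc |= 17<<0 -> acc=17 shift=7 [end]
Varint 5: bytes[11:12] = 11 -> value 17 (1 byte(s))
  byte[12]=0x56 cont=0 payload=0x56=86: acc |= 86<<0 -> acc=86 shift=7 [end]
Varint 6: bytes[12:13] = 56 -> value 86 (1 byte(s))

Answer: 4 4 2 1 1 1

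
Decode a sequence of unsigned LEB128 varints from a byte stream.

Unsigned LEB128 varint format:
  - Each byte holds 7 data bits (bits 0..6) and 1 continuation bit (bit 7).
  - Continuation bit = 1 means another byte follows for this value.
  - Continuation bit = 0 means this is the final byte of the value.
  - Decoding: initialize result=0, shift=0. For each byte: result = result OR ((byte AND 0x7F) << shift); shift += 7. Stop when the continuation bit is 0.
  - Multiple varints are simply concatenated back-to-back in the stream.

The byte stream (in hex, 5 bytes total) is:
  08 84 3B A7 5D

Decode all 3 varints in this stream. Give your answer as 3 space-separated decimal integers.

Answer: 8 7556 11943

Derivation:
  byte[0]=0x08 cont=0 payload=0x08=8: acc |= 8<<0 -> acc=8 shift=7 [end]
Varint 1: bytes[0:1] = 08 -> value 8 (1 byte(s))
  byte[1]=0x84 cont=1 payload=0x04=4: acc |= 4<<0 -> acc=4 shift=7
  byte[2]=0x3B cont=0 payload=0x3B=59: acc |= 59<<7 -> acc=7556 shift=14 [end]
Varint 2: bytes[1:3] = 84 3B -> value 7556 (2 byte(s))
  byte[3]=0xA7 cont=1 payload=0x27=39: acc |= 39<<0 -> acc=39 shift=7
  byte[4]=0x5D cont=0 payload=0x5D=93: acc |= 93<<7 -> acc=11943 shift=14 [end]
Varint 3: bytes[3:5] = A7 5D -> value 11943 (2 byte(s))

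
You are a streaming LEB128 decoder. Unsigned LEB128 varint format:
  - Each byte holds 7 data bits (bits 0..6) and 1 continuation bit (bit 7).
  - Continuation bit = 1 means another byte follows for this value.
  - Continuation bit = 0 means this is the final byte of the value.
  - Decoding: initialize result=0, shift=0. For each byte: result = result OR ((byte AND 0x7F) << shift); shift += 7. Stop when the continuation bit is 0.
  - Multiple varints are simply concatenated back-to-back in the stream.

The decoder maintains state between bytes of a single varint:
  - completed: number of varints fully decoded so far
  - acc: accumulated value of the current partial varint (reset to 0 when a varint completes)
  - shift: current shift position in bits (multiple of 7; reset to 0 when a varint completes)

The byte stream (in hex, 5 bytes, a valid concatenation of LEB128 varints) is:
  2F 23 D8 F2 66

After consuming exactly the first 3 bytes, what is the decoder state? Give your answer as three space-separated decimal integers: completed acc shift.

Answer: 2 88 7

Derivation:
byte[0]=0x2F cont=0 payload=0x2F: varint #1 complete (value=47); reset -> completed=1 acc=0 shift=0
byte[1]=0x23 cont=0 payload=0x23: varint #2 complete (value=35); reset -> completed=2 acc=0 shift=0
byte[2]=0xD8 cont=1 payload=0x58: acc |= 88<<0 -> completed=2 acc=88 shift=7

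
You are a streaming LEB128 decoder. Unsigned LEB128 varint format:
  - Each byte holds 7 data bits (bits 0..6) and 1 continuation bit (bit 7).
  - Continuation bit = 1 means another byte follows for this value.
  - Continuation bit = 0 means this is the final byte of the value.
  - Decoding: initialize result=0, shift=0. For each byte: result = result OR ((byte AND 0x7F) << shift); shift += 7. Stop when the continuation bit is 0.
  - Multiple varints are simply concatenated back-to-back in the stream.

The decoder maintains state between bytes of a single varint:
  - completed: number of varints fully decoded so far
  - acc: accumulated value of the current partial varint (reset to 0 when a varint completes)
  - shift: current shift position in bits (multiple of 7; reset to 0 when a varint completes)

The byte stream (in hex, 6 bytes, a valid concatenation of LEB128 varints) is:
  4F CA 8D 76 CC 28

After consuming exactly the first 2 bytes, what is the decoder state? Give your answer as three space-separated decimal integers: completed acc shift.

Answer: 1 74 7

Derivation:
byte[0]=0x4F cont=0 payload=0x4F: varint #1 complete (value=79); reset -> completed=1 acc=0 shift=0
byte[1]=0xCA cont=1 payload=0x4A: acc |= 74<<0 -> completed=1 acc=74 shift=7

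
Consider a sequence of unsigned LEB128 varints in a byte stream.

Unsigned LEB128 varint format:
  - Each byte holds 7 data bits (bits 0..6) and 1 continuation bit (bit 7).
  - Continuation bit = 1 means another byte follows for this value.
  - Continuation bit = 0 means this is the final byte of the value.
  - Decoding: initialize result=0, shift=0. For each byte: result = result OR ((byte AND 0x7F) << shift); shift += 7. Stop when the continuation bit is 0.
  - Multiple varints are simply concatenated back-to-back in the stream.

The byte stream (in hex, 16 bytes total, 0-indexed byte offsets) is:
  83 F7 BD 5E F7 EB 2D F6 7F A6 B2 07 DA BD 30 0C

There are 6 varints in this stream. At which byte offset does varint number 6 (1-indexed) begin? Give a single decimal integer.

Answer: 15

Derivation:
  byte[0]=0x83 cont=1 payload=0x03=3: acc |= 3<<0 -> acc=3 shift=7
  byte[1]=0xF7 cont=1 payload=0x77=119: acc |= 119<<7 -> acc=15235 shift=14
  byte[2]=0xBD cont=1 payload=0x3D=61: acc |= 61<<14 -> acc=1014659 shift=21
  byte[3]=0x5E cont=0 payload=0x5E=94: acc |= 94<<21 -> acc=198146947 shift=28 [end]
Varint 1: bytes[0:4] = 83 F7 BD 5E -> value 198146947 (4 byte(s))
  byte[4]=0xF7 cont=1 payload=0x77=119: acc |= 119<<0 -> acc=119 shift=7
  byte[5]=0xEB cont=1 payload=0x6B=107: acc |= 107<<7 -> acc=13815 shift=14
  byte[6]=0x2D cont=0 payload=0x2D=45: acc |= 45<<14 -> acc=751095 shift=21 [end]
Varint 2: bytes[4:7] = F7 EB 2D -> value 751095 (3 byte(s))
  byte[7]=0xF6 cont=1 payload=0x76=118: acc |= 118<<0 -> acc=118 shift=7
  byte[8]=0x7F cont=0 payload=0x7F=127: acc |= 127<<7 -> acc=16374 shift=14 [end]
Varint 3: bytes[7:9] = F6 7F -> value 16374 (2 byte(s))
  byte[9]=0xA6 cont=1 payload=0x26=38: acc |= 38<<0 -> acc=38 shift=7
  byte[10]=0xB2 cont=1 payload=0x32=50: acc |= 50<<7 -> acc=6438 shift=14
  byte[11]=0x07 cont=0 payload=0x07=7: acc |= 7<<14 -> acc=121126 shift=21 [end]
Varint 4: bytes[9:12] = A6 B2 07 -> value 121126 (3 byte(s))
  byte[12]=0xDA cont=1 payload=0x5A=90: acc |= 90<<0 -> acc=90 shift=7
  byte[13]=0xBD cont=1 payload=0x3D=61: acc |= 61<<7 -> acc=7898 shift=14
  byte[14]=0x30 cont=0 payload=0x30=48: acc |= 48<<14 -> acc=794330 shift=21 [end]
Varint 5: bytes[12:15] = DA BD 30 -> value 794330 (3 byte(s))
  byte[15]=0x0C cont=0 payload=0x0C=12: acc |= 12<<0 -> acc=12 shift=7 [end]
Varint 6: bytes[15:16] = 0C -> value 12 (1 byte(s))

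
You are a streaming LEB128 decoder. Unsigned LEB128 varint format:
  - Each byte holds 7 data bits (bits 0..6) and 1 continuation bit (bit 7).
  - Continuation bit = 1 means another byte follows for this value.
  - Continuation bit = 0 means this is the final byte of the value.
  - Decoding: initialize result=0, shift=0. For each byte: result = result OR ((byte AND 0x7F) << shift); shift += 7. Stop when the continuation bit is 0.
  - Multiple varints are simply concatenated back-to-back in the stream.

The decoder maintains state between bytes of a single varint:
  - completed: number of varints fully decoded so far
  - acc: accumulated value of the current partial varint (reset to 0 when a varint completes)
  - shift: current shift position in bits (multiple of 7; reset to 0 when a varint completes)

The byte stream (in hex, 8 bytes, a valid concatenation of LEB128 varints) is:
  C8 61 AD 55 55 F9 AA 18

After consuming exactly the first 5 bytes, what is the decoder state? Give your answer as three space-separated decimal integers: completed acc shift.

byte[0]=0xC8 cont=1 payload=0x48: acc |= 72<<0 -> completed=0 acc=72 shift=7
byte[1]=0x61 cont=0 payload=0x61: varint #1 complete (value=12488); reset -> completed=1 acc=0 shift=0
byte[2]=0xAD cont=1 payload=0x2D: acc |= 45<<0 -> completed=1 acc=45 shift=7
byte[3]=0x55 cont=0 payload=0x55: varint #2 complete (value=10925); reset -> completed=2 acc=0 shift=0
byte[4]=0x55 cont=0 payload=0x55: varint #3 complete (value=85); reset -> completed=3 acc=0 shift=0

Answer: 3 0 0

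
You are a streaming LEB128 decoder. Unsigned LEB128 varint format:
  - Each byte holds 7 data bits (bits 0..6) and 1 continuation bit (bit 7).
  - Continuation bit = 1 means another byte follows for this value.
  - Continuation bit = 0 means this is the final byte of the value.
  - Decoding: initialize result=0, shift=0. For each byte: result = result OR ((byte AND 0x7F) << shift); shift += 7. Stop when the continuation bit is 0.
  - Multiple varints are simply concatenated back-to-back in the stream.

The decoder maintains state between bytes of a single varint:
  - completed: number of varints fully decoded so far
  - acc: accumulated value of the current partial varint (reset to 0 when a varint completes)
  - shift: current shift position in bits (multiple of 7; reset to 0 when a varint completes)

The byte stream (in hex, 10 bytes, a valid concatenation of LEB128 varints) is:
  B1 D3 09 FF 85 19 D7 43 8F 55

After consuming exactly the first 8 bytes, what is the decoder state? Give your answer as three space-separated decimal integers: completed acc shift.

byte[0]=0xB1 cont=1 payload=0x31: acc |= 49<<0 -> completed=0 acc=49 shift=7
byte[1]=0xD3 cont=1 payload=0x53: acc |= 83<<7 -> completed=0 acc=10673 shift=14
byte[2]=0x09 cont=0 payload=0x09: varint #1 complete (value=158129); reset -> completed=1 acc=0 shift=0
byte[3]=0xFF cont=1 payload=0x7F: acc |= 127<<0 -> completed=1 acc=127 shift=7
byte[4]=0x85 cont=1 payload=0x05: acc |= 5<<7 -> completed=1 acc=767 shift=14
byte[5]=0x19 cont=0 payload=0x19: varint #2 complete (value=410367); reset -> completed=2 acc=0 shift=0
byte[6]=0xD7 cont=1 payload=0x57: acc |= 87<<0 -> completed=2 acc=87 shift=7
byte[7]=0x43 cont=0 payload=0x43: varint #3 complete (value=8663); reset -> completed=3 acc=0 shift=0

Answer: 3 0 0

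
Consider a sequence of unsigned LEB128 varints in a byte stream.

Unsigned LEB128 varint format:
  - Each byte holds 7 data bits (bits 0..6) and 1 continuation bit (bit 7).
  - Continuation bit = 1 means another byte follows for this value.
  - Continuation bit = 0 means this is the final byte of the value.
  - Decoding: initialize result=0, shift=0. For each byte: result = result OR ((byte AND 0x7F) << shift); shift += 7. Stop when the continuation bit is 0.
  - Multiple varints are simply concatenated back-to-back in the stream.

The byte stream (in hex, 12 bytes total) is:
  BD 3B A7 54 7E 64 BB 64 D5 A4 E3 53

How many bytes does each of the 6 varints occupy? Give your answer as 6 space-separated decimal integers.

Answer: 2 2 1 1 2 4

Derivation:
  byte[0]=0xBD cont=1 payload=0x3D=61: acc |= 61<<0 -> acc=61 shift=7
  byte[1]=0x3B cont=0 payload=0x3B=59: acc |= 59<<7 -> acc=7613 shift=14 [end]
Varint 1: bytes[0:2] = BD 3B -> value 7613 (2 byte(s))
  byte[2]=0xA7 cont=1 payload=0x27=39: acc |= 39<<0 -> acc=39 shift=7
  byte[3]=0x54 cont=0 payload=0x54=84: acc |= 84<<7 -> acc=10791 shift=14 [end]
Varint 2: bytes[2:4] = A7 54 -> value 10791 (2 byte(s))
  byte[4]=0x7E cont=0 payload=0x7E=126: acc |= 126<<0 -> acc=126 shift=7 [end]
Varint 3: bytes[4:5] = 7E -> value 126 (1 byte(s))
  byte[5]=0x64 cont=0 payload=0x64=100: acc |= 100<<0 -> acc=100 shift=7 [end]
Varint 4: bytes[5:6] = 64 -> value 100 (1 byte(s))
  byte[6]=0xBB cont=1 payload=0x3B=59: acc |= 59<<0 -> acc=59 shift=7
  byte[7]=0x64 cont=0 payload=0x64=100: acc |= 100<<7 -> acc=12859 shift=14 [end]
Varint 5: bytes[6:8] = BB 64 -> value 12859 (2 byte(s))
  byte[8]=0xD5 cont=1 payload=0x55=85: acc |= 85<<0 -> acc=85 shift=7
  byte[9]=0xA4 cont=1 payload=0x24=36: acc |= 36<<7 -> acc=4693 shift=14
  byte[10]=0xE3 cont=1 payload=0x63=99: acc |= 99<<14 -> acc=1626709 shift=21
  byte[11]=0x53 cont=0 payload=0x53=83: acc |= 83<<21 -> acc=175690325 shift=28 [end]
Varint 6: bytes[8:12] = D5 A4 E3 53 -> value 175690325 (4 byte(s))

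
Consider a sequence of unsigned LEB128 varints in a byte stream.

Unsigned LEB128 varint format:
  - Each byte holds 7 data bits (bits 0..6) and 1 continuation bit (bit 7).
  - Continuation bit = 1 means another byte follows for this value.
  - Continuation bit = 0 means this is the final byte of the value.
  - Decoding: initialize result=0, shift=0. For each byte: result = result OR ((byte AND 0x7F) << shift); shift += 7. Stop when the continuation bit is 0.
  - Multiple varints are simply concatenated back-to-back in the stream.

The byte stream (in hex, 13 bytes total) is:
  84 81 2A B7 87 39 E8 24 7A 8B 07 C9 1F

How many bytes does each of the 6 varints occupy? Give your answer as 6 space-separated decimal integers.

  byte[0]=0x84 cont=1 payload=0x04=4: acc |= 4<<0 -> acc=4 shift=7
  byte[1]=0x81 cont=1 payload=0x01=1: acc |= 1<<7 -> acc=132 shift=14
  byte[2]=0x2A cont=0 payload=0x2A=42: acc |= 42<<14 -> acc=688260 shift=21 [end]
Varint 1: bytes[0:3] = 84 81 2A -> value 688260 (3 byte(s))
  byte[3]=0xB7 cont=1 payload=0x37=55: acc |= 55<<0 -> acc=55 shift=7
  byte[4]=0x87 cont=1 payload=0x07=7: acc |= 7<<7 -> acc=951 shift=14
  byte[5]=0x39 cont=0 payload=0x39=57: acc |= 57<<14 -> acc=934839 shift=21 [end]
Varint 2: bytes[3:6] = B7 87 39 -> value 934839 (3 byte(s))
  byte[6]=0xE8 cont=1 payload=0x68=104: acc |= 104<<0 -> acc=104 shift=7
  byte[7]=0x24 cont=0 payload=0x24=36: acc |= 36<<7 -> acc=4712 shift=14 [end]
Varint 3: bytes[6:8] = E8 24 -> value 4712 (2 byte(s))
  byte[8]=0x7A cont=0 payload=0x7A=122: acc |= 122<<0 -> acc=122 shift=7 [end]
Varint 4: bytes[8:9] = 7A -> value 122 (1 byte(s))
  byte[9]=0x8B cont=1 payload=0x0B=11: acc |= 11<<0 -> acc=11 shift=7
  byte[10]=0x07 cont=0 payload=0x07=7: acc |= 7<<7 -> acc=907 shift=14 [end]
Varint 5: bytes[9:11] = 8B 07 -> value 907 (2 byte(s))
  byte[11]=0xC9 cont=1 payload=0x49=73: acc |= 73<<0 -> acc=73 shift=7
  byte[12]=0x1F cont=0 payload=0x1F=31: acc |= 31<<7 -> acc=4041 shift=14 [end]
Varint 6: bytes[11:13] = C9 1F -> value 4041 (2 byte(s))

Answer: 3 3 2 1 2 2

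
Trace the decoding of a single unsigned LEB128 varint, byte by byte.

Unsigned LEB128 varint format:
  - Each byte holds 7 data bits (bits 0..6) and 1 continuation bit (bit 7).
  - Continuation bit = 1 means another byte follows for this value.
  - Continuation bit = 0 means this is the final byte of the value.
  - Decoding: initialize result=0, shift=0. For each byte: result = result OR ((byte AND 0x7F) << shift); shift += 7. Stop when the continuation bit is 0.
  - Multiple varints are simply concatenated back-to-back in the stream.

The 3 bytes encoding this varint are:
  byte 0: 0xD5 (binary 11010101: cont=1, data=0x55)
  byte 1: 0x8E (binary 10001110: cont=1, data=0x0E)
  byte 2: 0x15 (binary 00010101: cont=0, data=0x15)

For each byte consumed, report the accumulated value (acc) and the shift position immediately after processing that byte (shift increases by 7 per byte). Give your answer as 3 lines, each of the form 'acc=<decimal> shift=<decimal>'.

byte 0=0xD5: payload=0x55=85, contrib = 85<<0 = 85; acc -> 85, shift -> 7
byte 1=0x8E: payload=0x0E=14, contrib = 14<<7 = 1792; acc -> 1877, shift -> 14
byte 2=0x15: payload=0x15=21, contrib = 21<<14 = 344064; acc -> 345941, shift -> 21

Answer: acc=85 shift=7
acc=1877 shift=14
acc=345941 shift=21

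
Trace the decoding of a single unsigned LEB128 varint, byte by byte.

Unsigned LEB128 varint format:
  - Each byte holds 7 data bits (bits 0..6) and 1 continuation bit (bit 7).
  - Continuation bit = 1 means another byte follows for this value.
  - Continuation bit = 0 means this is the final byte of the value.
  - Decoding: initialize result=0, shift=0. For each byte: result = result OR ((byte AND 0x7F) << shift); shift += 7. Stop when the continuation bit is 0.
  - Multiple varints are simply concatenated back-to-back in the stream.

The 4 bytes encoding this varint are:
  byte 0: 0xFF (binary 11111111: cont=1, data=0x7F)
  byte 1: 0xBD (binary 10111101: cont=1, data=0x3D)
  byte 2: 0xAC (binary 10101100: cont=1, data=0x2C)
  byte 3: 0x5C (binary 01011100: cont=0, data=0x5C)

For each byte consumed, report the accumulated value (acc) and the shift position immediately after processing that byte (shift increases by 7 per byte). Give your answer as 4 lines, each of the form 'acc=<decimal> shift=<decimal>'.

Answer: acc=127 shift=7
acc=7935 shift=14
acc=728831 shift=21
acc=193666815 shift=28

Derivation:
byte 0=0xFF: payload=0x7F=127, contrib = 127<<0 = 127; acc -> 127, shift -> 7
byte 1=0xBD: payload=0x3D=61, contrib = 61<<7 = 7808; acc -> 7935, shift -> 14
byte 2=0xAC: payload=0x2C=44, contrib = 44<<14 = 720896; acc -> 728831, shift -> 21
byte 3=0x5C: payload=0x5C=92, contrib = 92<<21 = 192937984; acc -> 193666815, shift -> 28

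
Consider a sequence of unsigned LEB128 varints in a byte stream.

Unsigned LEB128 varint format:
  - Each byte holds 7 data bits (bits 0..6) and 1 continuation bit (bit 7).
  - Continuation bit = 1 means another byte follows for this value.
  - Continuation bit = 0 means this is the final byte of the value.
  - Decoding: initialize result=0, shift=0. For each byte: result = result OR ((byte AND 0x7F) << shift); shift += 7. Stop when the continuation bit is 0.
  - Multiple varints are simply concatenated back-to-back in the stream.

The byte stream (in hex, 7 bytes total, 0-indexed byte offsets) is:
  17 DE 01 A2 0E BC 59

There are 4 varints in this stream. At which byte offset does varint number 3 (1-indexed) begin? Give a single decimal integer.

  byte[0]=0x17 cont=0 payload=0x17=23: acc |= 23<<0 -> acc=23 shift=7 [end]
Varint 1: bytes[0:1] = 17 -> value 23 (1 byte(s))
  byte[1]=0xDE cont=1 payload=0x5E=94: acc |= 94<<0 -> acc=94 shift=7
  byte[2]=0x01 cont=0 payload=0x01=1: acc |= 1<<7 -> acc=222 shift=14 [end]
Varint 2: bytes[1:3] = DE 01 -> value 222 (2 byte(s))
  byte[3]=0xA2 cont=1 payload=0x22=34: acc |= 34<<0 -> acc=34 shift=7
  byte[4]=0x0E cont=0 payload=0x0E=14: acc |= 14<<7 -> acc=1826 shift=14 [end]
Varint 3: bytes[3:5] = A2 0E -> value 1826 (2 byte(s))
  byte[5]=0xBC cont=1 payload=0x3C=60: acc |= 60<<0 -> acc=60 shift=7
  byte[6]=0x59 cont=0 payload=0x59=89: acc |= 89<<7 -> acc=11452 shift=14 [end]
Varint 4: bytes[5:7] = BC 59 -> value 11452 (2 byte(s))

Answer: 3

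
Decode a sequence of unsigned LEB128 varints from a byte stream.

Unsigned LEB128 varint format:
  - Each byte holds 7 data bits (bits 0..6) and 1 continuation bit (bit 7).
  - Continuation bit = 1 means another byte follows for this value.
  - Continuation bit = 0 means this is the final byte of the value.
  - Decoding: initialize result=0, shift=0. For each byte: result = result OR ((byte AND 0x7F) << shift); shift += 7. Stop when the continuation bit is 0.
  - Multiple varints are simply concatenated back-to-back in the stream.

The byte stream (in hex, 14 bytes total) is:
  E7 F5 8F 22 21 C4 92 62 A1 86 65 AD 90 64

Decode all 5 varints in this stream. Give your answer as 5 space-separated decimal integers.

Answer: 71564007 33 1608004 1655585 1640493

Derivation:
  byte[0]=0xE7 cont=1 payload=0x67=103: acc |= 103<<0 -> acc=103 shift=7
  byte[1]=0xF5 cont=1 payload=0x75=117: acc |= 117<<7 -> acc=15079 shift=14
  byte[2]=0x8F cont=1 payload=0x0F=15: acc |= 15<<14 -> acc=260839 shift=21
  byte[3]=0x22 cont=0 payload=0x22=34: acc |= 34<<21 -> acc=71564007 shift=28 [end]
Varint 1: bytes[0:4] = E7 F5 8F 22 -> value 71564007 (4 byte(s))
  byte[4]=0x21 cont=0 payload=0x21=33: acc |= 33<<0 -> acc=33 shift=7 [end]
Varint 2: bytes[4:5] = 21 -> value 33 (1 byte(s))
  byte[5]=0xC4 cont=1 payload=0x44=68: acc |= 68<<0 -> acc=68 shift=7
  byte[6]=0x92 cont=1 payload=0x12=18: acc |= 18<<7 -> acc=2372 shift=14
  byte[7]=0x62 cont=0 payload=0x62=98: acc |= 98<<14 -> acc=1608004 shift=21 [end]
Varint 3: bytes[5:8] = C4 92 62 -> value 1608004 (3 byte(s))
  byte[8]=0xA1 cont=1 payload=0x21=33: acc |= 33<<0 -> acc=33 shift=7
  byte[9]=0x86 cont=1 payload=0x06=6: acc |= 6<<7 -> acc=801 shift=14
  byte[10]=0x65 cont=0 payload=0x65=101: acc |= 101<<14 -> acc=1655585 shift=21 [end]
Varint 4: bytes[8:11] = A1 86 65 -> value 1655585 (3 byte(s))
  byte[11]=0xAD cont=1 payload=0x2D=45: acc |= 45<<0 -> acc=45 shift=7
  byte[12]=0x90 cont=1 payload=0x10=16: acc |= 16<<7 -> acc=2093 shift=14
  byte[13]=0x64 cont=0 payload=0x64=100: acc |= 100<<14 -> acc=1640493 shift=21 [end]
Varint 5: bytes[11:14] = AD 90 64 -> value 1640493 (3 byte(s))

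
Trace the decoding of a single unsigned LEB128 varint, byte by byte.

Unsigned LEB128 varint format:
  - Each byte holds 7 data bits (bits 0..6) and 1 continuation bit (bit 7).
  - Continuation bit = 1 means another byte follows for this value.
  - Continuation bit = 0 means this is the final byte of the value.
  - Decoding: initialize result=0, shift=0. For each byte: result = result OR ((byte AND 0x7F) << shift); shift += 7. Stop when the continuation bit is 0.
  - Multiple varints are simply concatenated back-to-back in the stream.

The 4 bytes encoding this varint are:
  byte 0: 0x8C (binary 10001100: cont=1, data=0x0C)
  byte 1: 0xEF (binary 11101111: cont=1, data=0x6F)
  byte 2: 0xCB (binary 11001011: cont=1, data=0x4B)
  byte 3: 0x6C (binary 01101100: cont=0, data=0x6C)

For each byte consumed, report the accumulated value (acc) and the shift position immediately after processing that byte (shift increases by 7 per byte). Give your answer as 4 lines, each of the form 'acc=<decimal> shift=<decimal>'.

Answer: acc=12 shift=7
acc=14220 shift=14
acc=1243020 shift=21
acc=227735436 shift=28

Derivation:
byte 0=0x8C: payload=0x0C=12, contrib = 12<<0 = 12; acc -> 12, shift -> 7
byte 1=0xEF: payload=0x6F=111, contrib = 111<<7 = 14208; acc -> 14220, shift -> 14
byte 2=0xCB: payload=0x4B=75, contrib = 75<<14 = 1228800; acc -> 1243020, shift -> 21
byte 3=0x6C: payload=0x6C=108, contrib = 108<<21 = 226492416; acc -> 227735436, shift -> 28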